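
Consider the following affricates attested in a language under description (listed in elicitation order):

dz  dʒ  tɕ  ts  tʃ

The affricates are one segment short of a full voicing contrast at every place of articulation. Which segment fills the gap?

Voiceless: /ts/ (alveolar), /tʃ/ (postalveolar), /tɕ/ (alveolo-palatal).
Voiced: /dz/ (alveolar), /dʒ/ (postalveolar).
The alveolo-palatal row has no voiced member, so the gap is the voiced alveolo-palatal affricate /dʑ/.

/dʑ/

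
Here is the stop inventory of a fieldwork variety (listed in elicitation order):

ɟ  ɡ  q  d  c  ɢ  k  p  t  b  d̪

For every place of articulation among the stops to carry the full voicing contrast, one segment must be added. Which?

/t̪/

place of articulation  voiceless  voiced  
bilabial          p         b       
dental            —         d̪      
alveolar          t         d       
palatal           c         ɟ       
velar             k         ɡ       
uvular            q         ɢ       
The dental row has no voiceless member, so the gap is the voiceless dental stop /t̪/.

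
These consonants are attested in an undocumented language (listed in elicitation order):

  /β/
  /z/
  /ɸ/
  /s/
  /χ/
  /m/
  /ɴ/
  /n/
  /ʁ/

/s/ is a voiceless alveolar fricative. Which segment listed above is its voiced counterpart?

/z/

The voiced counterpart is a voiced alveolar fricative — in this inventory, /z/.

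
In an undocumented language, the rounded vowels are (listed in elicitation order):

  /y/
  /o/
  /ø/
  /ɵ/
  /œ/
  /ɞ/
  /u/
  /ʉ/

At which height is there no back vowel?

low-mid

Front: /y/ (high), /ø/ (high-mid), /œ/ (low-mid).
Central: /ʉ/ (high), /ɵ/ (high-mid), /ɞ/ (low-mid).
Back: /u/ (high), /o/ (high-mid).
Every height has a back member except low-mid, where /ɔ/ would be expected.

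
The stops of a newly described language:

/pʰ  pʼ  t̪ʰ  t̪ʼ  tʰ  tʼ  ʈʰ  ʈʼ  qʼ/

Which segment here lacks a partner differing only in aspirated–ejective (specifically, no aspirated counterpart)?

Bilabial: /pʰ/ ~ /pʼ/
Dental: /t̪ʰ/ ~ /t̪ʼ/
Alveolar: /tʰ/ ~ /tʼ/
Retroflex: /ʈʰ/ ~ /ʈʼ/
Uvular: only /qʼ/ (ejective); no aspirated partner.
So /qʼ/ is the unpaired segment.

/qʼ/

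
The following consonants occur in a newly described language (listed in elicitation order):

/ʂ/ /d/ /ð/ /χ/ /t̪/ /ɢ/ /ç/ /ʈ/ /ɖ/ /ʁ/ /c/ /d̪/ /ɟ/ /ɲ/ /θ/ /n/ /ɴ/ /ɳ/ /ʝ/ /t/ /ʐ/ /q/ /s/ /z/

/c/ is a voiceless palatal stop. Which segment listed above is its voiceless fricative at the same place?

The voiceless fricative at the same place is a voiceless palatal fricative — in this inventory, /ç/.

/ç/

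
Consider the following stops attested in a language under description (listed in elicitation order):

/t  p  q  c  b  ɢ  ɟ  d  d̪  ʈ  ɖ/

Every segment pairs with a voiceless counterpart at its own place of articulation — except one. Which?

Bilabial: /p/ ~ /b/
Alveolar: /t/ ~ /d/
Retroflex: /ʈ/ ~ /ɖ/
Palatal: /c/ ~ /ɟ/
Uvular: /q/ ~ /ɢ/
Dental: only /d̪/ (voiced); no voiceless partner.
So /d̪/ is the unpaired segment.

/d̪/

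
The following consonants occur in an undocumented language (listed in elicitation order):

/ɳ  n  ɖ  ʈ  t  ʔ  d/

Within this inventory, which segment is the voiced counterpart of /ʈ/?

/ʈ/ is a voiceless retroflex stop.
The voiced counterpart is a voiced retroflex stop — in this inventory, /ɖ/.

/ɖ/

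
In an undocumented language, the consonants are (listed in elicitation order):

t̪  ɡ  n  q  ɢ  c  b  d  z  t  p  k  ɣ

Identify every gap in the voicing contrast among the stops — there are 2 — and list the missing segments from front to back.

/d̪/, /ɟ/

Voiceless: /p/ (bilabial), /t̪/ (dental), /t/ (alveolar), /c/ (palatal), /k/ (velar), /q/ (uvular).
Voiced: /b/ (bilabial), /d/ (alveolar), /ɡ/ (velar), /ɢ/ (uvular).
Gaps, from front to back: dental lacks voiced (/d̪/); palatal lacks voiced (/ɟ/).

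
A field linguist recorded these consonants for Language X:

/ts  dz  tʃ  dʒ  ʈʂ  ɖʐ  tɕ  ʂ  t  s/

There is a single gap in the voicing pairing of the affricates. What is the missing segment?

place of articulation  voiceless  voiced  
alveolar          ts        dz      
postalveolar      tʃ        dʒ      
retroflex         ʈʂ        ɖʐ      
alveolo-palatal   tɕ        —       
The alveolo-palatal row has no voiced member, so the gap is the voiced alveolo-palatal affricate /dʑ/.

/dʑ/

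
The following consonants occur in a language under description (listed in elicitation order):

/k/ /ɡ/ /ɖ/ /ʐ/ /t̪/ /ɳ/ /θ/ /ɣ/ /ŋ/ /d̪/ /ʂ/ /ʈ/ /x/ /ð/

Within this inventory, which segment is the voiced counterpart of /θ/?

/ð/

/θ/ is a voiceless dental fricative.
The voiced counterpart is a voiced dental fricative — in this inventory, /ð/.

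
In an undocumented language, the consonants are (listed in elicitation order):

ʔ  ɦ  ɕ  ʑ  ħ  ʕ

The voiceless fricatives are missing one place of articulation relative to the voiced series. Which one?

glottal

Voiceless: /ɕ/ (alveolo-palatal), /ħ/ (pharyngeal).
Voiced: /ʑ/ (alveolo-palatal), /ʕ/ (pharyngeal), /ɦ/ (glottal).
Every place of articulation has a voiceless member except glottal, where /h/ would be expected.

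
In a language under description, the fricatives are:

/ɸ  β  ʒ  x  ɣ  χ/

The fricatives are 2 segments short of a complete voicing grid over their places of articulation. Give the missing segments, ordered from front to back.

/ʃ/, /ʁ/

place of articulation  voiceless  voiced  
bilabial          ɸ         β       
postalveolar      —         ʒ       
velar             x         ɣ       
uvular            χ         —       
Gaps, from front to back: postalveolar lacks voiceless (/ʃ/); uvular lacks voiced (/ʁ/).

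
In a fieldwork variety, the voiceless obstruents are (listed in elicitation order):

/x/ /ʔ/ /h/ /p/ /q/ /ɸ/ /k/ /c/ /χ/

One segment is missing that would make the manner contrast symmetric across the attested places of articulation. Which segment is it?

/ç/

place of articulation  stop      fricative
bilabial          p         ɸ       
palatal           c         —       
velar             k         x       
uvular            q         χ       
glottal           ʔ         h       
The palatal row has no fricative member, so the gap is the palatal fricative /ç/.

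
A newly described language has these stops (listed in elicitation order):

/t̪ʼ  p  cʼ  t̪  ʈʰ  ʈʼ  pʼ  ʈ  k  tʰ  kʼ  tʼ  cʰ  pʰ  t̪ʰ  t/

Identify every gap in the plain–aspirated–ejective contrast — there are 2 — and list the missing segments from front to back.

place of articulation  plain     aspirated  ejective
bilabial          p         pʰ        pʼ      
dental            t̪        t̪ʰ       t̪ʼ     
alveolar          t         tʰ        tʼ      
retroflex         ʈ         ʈʰ        ʈʼ      
palatal           —         cʰ        cʼ      
velar             k         —         kʼ      
Gaps, from front to back: palatal lacks plain (/c/); velar lacks aspirated (/kʰ/).

/c/, /kʰ/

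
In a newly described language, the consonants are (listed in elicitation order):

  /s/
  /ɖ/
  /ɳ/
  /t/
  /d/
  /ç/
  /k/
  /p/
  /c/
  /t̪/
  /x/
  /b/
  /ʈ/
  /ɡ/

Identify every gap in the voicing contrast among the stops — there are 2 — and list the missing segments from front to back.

/d̪/, /ɟ/

bilabial: voiceless /p/, voiced /b/.
dental: voiceless /t̪/, voiced —.
alveolar: voiceless /t/, voiced /d/.
retroflex: voiceless /ʈ/, voiced /ɖ/.
palatal: voiceless /c/, voiced —.
velar: voiceless /k/, voiced /ɡ/.
Gaps, from front to back: dental lacks voiced (/d̪/); palatal lacks voiced (/ɟ/).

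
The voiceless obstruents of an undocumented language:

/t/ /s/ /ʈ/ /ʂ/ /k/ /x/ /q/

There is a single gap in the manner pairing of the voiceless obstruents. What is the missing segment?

/χ/

place of articulation  stop      fricative
alveolar          t         s       
retroflex         ʈ         ʂ       
velar             k         x       
uvular            q         —       
The uvular row has no fricative member, so the gap is the uvular fricative /χ/.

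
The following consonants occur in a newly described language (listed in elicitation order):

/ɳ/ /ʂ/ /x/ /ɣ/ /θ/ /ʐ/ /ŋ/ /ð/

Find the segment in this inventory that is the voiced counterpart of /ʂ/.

/ʐ/

/ʂ/ is a voiceless retroflex fricative.
The voiced counterpart is a voiced retroflex fricative — in this inventory, /ʐ/.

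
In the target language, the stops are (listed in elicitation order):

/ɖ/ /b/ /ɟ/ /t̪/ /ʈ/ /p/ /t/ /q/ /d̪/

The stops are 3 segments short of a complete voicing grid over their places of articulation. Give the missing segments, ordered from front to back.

place of articulation  voiceless  voiced  
bilabial          p         b       
dental            t̪        d̪      
alveolar          t         —       
retroflex         ʈ         ɖ       
palatal           —         ɟ       
uvular            q         —       
Gaps, from front to back: alveolar lacks voiced (/d/); palatal lacks voiceless (/c/); uvular lacks voiced (/ɢ/).

/d/, /c/, /ɢ/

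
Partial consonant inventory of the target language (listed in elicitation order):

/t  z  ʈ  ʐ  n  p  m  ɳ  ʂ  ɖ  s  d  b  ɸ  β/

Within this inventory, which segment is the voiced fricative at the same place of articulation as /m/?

/m/ is a bilabial nasal.
The voiced fricative at the same place is a voiced bilabial fricative — in this inventory, /β/.

/β/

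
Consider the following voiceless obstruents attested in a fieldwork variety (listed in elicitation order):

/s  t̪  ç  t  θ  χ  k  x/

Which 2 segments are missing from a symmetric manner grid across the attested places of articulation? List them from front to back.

/c/, /q/

dental: stop /t̪/, fricative /θ/.
alveolar: stop /t/, fricative /s/.
palatal: stop —, fricative /ç/.
velar: stop /k/, fricative /x/.
uvular: stop —, fricative /χ/.
Gaps, from front to back: palatal lacks stop (/c/); uvular lacks stop (/q/).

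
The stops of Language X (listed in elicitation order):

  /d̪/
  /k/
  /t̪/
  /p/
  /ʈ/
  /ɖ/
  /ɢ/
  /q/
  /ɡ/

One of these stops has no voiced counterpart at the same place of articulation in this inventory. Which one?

Dental: /t̪/ ~ /d̪/
Retroflex: /ʈ/ ~ /ɖ/
Velar: /k/ ~ /ɡ/
Uvular: /q/ ~ /ɢ/
Bilabial: only /p/ (voiceless); no voiced partner.
So /p/ is the unpaired segment.

/p/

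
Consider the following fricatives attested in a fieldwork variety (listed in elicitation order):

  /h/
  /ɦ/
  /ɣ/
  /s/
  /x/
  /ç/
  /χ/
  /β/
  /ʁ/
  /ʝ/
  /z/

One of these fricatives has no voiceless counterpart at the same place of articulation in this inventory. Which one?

/β/

Alveolar: /s/ ~ /z/
Palatal: /ç/ ~ /ʝ/
Velar: /x/ ~ /ɣ/
Uvular: /χ/ ~ /ʁ/
Glottal: /h/ ~ /ɦ/
Bilabial: only /β/ (voiced); no voiceless partner.
So /β/ is the unpaired segment.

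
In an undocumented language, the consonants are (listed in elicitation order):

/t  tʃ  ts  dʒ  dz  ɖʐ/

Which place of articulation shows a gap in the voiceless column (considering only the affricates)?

Voiceless: /ts/ (alveolar), /tʃ/ (postalveolar).
Voiced: /dz/ (alveolar), /dʒ/ (postalveolar), /ɖʐ/ (retroflex).
Every place of articulation has a voiceless member except retroflex, where /ʈʂ/ would be expected.

retroflex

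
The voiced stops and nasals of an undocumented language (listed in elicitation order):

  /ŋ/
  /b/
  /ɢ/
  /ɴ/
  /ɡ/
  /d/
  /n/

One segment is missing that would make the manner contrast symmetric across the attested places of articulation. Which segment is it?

Oral stop: /b/ (bilabial), /d/ (alveolar), /ɡ/ (velar), /ɢ/ (uvular).
Nasal: /n/ (alveolar), /ŋ/ (velar), /ɴ/ (uvular).
The bilabial row has no nasal member, so the gap is the bilabial nasal /m/.

/m/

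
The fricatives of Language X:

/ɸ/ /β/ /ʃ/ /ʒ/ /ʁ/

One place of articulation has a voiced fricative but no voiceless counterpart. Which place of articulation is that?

Voiceless: /ɸ/ (bilabial), /ʃ/ (postalveolar).
Voiced: /β/ (bilabial), /ʒ/ (postalveolar), /ʁ/ (uvular).
Every place of articulation has a voiceless member except uvular, where /χ/ would be expected.

uvular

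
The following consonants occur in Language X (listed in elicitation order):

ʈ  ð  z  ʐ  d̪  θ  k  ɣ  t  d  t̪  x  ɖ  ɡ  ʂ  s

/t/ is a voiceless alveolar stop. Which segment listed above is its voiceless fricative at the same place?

/s/

The voiceless fricative at the same place is a voiceless alveolar fricative — in this inventory, /s/.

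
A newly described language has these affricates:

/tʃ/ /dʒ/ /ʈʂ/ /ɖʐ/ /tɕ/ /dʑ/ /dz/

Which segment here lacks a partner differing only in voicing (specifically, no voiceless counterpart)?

Postalveolar: /tʃ/ ~ /dʒ/
Retroflex: /ʈʂ/ ~ /ɖʐ/
Alveolo-palatal: /tɕ/ ~ /dʑ/
Alveolar: only /dz/ (voiced); no voiceless partner.
So /dz/ is the unpaired segment.

/dz/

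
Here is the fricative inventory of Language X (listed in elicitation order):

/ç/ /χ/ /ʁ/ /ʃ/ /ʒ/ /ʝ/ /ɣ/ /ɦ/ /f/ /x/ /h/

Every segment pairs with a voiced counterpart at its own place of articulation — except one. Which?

Postalveolar: /ʃ/ ~ /ʒ/
Palatal: /ç/ ~ /ʝ/
Velar: /x/ ~ /ɣ/
Uvular: /χ/ ~ /ʁ/
Glottal: /h/ ~ /ɦ/
Labiodental: only /f/ (voiceless); no voiced partner.
So /f/ is the unpaired segment.

/f/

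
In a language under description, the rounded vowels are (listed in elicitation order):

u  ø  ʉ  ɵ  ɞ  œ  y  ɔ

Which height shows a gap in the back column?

high-mid

high: front /y/, central /ʉ/, back /u/.
high-mid: front /ø/, central /ɵ/, back —.
low-mid: front /œ/, central /ɞ/, back /ɔ/.
Every height has a back member except high-mid, where /o/ would be expected.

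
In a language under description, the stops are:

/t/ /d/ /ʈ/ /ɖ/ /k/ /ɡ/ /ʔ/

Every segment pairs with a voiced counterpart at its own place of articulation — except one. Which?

/ʔ/

Alveolar: /t/ ~ /d/
Retroflex: /ʈ/ ~ /ɖ/
Velar: /k/ ~ /ɡ/
Glottal: only /ʔ/ (voiceless); no voiced partner.
So /ʔ/ is the unpaired segment.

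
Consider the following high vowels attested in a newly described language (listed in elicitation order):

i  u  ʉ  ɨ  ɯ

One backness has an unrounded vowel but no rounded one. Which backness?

front

front: unrounded /i/, rounded —.
central: unrounded /ɨ/, rounded /ʉ/.
back: unrounded /ɯ/, rounded /u/.
Every backness has a rounded member except front, where /y/ would be expected.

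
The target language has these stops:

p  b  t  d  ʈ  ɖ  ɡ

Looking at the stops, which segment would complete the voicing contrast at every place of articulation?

bilabial: voiceless /p/, voiced /b/.
alveolar: voiceless /t/, voiced /d/.
retroflex: voiceless /ʈ/, voiced /ɖ/.
velar: voiceless —, voiced /ɡ/.
The velar row has no voiceless member, so the gap is the voiceless velar stop /k/.

/k/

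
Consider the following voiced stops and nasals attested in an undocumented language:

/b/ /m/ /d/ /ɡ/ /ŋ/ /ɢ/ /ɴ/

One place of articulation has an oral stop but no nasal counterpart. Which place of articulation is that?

bilabial: oral stop /b/, nasal /m/.
alveolar: oral stop /d/, nasal —.
velar: oral stop /ɡ/, nasal /ŋ/.
uvular: oral stop /ɢ/, nasal /ɴ/.
Every place of articulation has a nasal member except alveolar, where /n/ would be expected.

alveolar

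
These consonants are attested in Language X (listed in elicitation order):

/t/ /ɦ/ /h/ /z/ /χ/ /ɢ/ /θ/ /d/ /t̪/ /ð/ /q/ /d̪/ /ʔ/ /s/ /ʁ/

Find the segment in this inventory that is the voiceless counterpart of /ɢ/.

/ɢ/ is a voiced uvular stop.
The voiceless counterpart is a voiceless uvular stop — in this inventory, /q/.

/q/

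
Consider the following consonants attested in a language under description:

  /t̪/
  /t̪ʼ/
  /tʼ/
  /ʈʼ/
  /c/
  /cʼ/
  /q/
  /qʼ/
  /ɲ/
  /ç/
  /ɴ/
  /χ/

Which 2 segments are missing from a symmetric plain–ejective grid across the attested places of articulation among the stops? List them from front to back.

dental: plain /t̪/, ejective /t̪ʼ/.
alveolar: plain —, ejective /tʼ/.
retroflex: plain —, ejective /ʈʼ/.
palatal: plain /c/, ejective /cʼ/.
uvular: plain /q/, ejective /qʼ/.
Gaps, from front to back: alveolar lacks plain (/t/); retroflex lacks plain (/ʈ/).

/t/, /ʈ/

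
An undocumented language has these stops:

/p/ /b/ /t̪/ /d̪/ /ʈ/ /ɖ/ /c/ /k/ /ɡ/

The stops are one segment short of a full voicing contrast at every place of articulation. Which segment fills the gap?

/ɟ/

Voiceless: /p/ (bilabial), /t̪/ (dental), /ʈ/ (retroflex), /c/ (palatal), /k/ (velar).
Voiced: /b/ (bilabial), /d̪/ (dental), /ɖ/ (retroflex), /ɡ/ (velar).
The palatal row has no voiced member, so the gap is the voiced palatal stop /ɟ/.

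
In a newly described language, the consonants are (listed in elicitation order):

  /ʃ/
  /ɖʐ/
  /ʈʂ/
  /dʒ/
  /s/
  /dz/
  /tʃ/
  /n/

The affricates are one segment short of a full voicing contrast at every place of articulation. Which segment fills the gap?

/ts/

Voiceless: /tʃ/ (postalveolar), /ʈʂ/ (retroflex).
Voiced: /dz/ (alveolar), /dʒ/ (postalveolar), /ɖʐ/ (retroflex).
The alveolar row has no voiceless member, so the gap is the voiceless alveolar affricate /ts/.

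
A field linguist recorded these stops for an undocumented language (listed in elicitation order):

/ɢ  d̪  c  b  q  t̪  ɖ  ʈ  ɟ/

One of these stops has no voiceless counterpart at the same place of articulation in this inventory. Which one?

/b/

Dental: /t̪/ ~ /d̪/
Retroflex: /ʈ/ ~ /ɖ/
Palatal: /c/ ~ /ɟ/
Uvular: /q/ ~ /ɢ/
Bilabial: only /b/ (voiced); no voiceless partner.
So /b/ is the unpaired segment.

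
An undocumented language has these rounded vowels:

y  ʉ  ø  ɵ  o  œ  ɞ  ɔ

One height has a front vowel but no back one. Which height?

high

height            front     central   back    
high              y         ʉ         —       
high-mid          ø         ɵ         o       
low-mid           œ         ɞ         ɔ       
Every height has a back member except high, where /u/ would be expected.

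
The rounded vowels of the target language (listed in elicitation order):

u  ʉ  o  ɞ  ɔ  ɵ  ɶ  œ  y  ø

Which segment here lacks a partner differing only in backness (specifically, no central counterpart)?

/ɶ/

High: /y/ ~ /ʉ/ ~ /u/
High-mid: /ø/ ~ /ɵ/ ~ /o/
Low-mid: /œ/ ~ /ɞ/ ~ /ɔ/
Low: only /ɶ/ (front); no central partner.
So /ɶ/ is the unpaired segment.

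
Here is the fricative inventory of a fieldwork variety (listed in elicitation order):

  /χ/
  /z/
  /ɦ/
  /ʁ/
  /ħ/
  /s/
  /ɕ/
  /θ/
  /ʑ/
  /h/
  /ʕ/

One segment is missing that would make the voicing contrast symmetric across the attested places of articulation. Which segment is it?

/ð/

dental: voiceless /θ/, voiced —.
alveolar: voiceless /s/, voiced /z/.
alveolo-palatal: voiceless /ɕ/, voiced /ʑ/.
uvular: voiceless /χ/, voiced /ʁ/.
pharyngeal: voiceless /ħ/, voiced /ʕ/.
glottal: voiceless /h/, voiced /ɦ/.
The dental row has no voiced member, so the gap is the voiced dental fricative /ð/.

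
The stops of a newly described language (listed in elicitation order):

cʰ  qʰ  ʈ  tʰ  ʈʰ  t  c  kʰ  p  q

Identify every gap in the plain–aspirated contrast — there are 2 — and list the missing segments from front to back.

Plain: /p/ (bilabial), /t/ (alveolar), /ʈ/ (retroflex), /c/ (palatal), /q/ (uvular).
Aspirated: /tʰ/ (alveolar), /ʈʰ/ (retroflex), /cʰ/ (palatal), /kʰ/ (velar), /qʰ/ (uvular).
Gaps, from front to back: bilabial lacks aspirated (/pʰ/); velar lacks plain (/k/).

/pʰ/, /k/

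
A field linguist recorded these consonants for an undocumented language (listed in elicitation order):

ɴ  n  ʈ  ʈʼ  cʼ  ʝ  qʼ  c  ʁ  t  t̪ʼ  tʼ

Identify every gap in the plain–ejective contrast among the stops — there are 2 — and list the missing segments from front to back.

place of articulation  plain     ejective
dental            —         t̪ʼ     
alveolar          t         tʼ      
retroflex         ʈ         ʈʼ      
palatal           c         cʼ      
uvular            —         qʼ      
Gaps, from front to back: dental lacks plain (/t̪/); uvular lacks plain (/q/).

/t̪/, /q/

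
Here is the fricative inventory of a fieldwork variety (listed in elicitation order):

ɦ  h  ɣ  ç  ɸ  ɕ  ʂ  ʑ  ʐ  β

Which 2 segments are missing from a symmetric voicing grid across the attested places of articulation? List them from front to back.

/ʝ/, /x/

Voiceless: /ɸ/ (bilabial), /ʂ/ (retroflex), /ɕ/ (alveolo-palatal), /ç/ (palatal), /h/ (glottal).
Voiced: /β/ (bilabial), /ʐ/ (retroflex), /ʑ/ (alveolo-palatal), /ɣ/ (velar), /ɦ/ (glottal).
Gaps, from front to back: palatal lacks voiced (/ʝ/); velar lacks voiceless (/x/).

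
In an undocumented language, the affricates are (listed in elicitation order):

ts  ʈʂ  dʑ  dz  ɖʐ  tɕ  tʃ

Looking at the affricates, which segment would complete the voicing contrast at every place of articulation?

place of articulation  voiceless  voiced  
alveolar          ts        dz      
postalveolar      tʃ        —       
retroflex         ʈʂ        ɖʐ      
alveolo-palatal   tɕ        dʑ      
The postalveolar row has no voiced member, so the gap is the voiced postalveolar affricate /dʒ/.

/dʒ/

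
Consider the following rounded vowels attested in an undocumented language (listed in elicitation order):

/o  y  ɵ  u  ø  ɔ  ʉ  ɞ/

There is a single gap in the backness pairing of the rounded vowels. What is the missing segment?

high: front /y/, central /ʉ/, back /u/.
high-mid: front /ø/, central /ɵ/, back /o/.
low-mid: front —, central /ɞ/, back /ɔ/.
The low-mid row has no front member, so the gap is the low-mid front rounded vowel /œ/.

/œ/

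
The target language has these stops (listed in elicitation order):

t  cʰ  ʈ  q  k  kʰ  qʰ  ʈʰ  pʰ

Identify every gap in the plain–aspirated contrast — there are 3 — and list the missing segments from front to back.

/p/, /tʰ/, /c/

Plain: /t/ (alveolar), /ʈ/ (retroflex), /k/ (velar), /q/ (uvular).
Aspirated: /pʰ/ (bilabial), /ʈʰ/ (retroflex), /cʰ/ (palatal), /kʰ/ (velar), /qʰ/ (uvular).
Gaps, from front to back: bilabial lacks plain (/p/); alveolar lacks aspirated (/tʰ/); palatal lacks plain (/c/).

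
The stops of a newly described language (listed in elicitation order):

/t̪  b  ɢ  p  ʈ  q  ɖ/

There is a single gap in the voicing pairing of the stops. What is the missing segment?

/d̪/

Voiceless: /p/ (bilabial), /t̪/ (dental), /ʈ/ (retroflex), /q/ (uvular).
Voiced: /b/ (bilabial), /ɖ/ (retroflex), /ɢ/ (uvular).
The dental row has no voiced member, so the gap is the voiced dental stop /d̪/.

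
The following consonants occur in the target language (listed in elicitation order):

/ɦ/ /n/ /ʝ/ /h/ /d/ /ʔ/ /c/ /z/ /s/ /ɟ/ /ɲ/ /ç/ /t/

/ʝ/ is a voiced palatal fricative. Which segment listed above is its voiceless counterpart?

/ç/

The voiceless counterpart is a voiceless palatal fricative — in this inventory, /ç/.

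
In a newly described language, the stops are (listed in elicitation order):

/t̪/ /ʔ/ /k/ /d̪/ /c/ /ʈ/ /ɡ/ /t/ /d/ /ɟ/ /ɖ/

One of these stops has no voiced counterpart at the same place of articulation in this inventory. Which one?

Dental: /t̪/ ~ /d̪/
Alveolar: /t/ ~ /d/
Retroflex: /ʈ/ ~ /ɖ/
Palatal: /c/ ~ /ɟ/
Velar: /k/ ~ /ɡ/
Glottal: only /ʔ/ (voiceless); no voiced partner.
So /ʔ/ is the unpaired segment.

/ʔ/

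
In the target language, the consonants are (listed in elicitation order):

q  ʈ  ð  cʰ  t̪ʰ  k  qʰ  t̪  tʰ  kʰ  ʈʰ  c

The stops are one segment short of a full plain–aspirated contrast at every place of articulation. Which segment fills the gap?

dental: plain /t̪/, aspirated /t̪ʰ/.
alveolar: plain —, aspirated /tʰ/.
retroflex: plain /ʈ/, aspirated /ʈʰ/.
palatal: plain /c/, aspirated /cʰ/.
velar: plain /k/, aspirated /kʰ/.
uvular: plain /q/, aspirated /qʰ/.
The alveolar row has no plain member, so the gap is the plain alveolar stop /t/.

/t/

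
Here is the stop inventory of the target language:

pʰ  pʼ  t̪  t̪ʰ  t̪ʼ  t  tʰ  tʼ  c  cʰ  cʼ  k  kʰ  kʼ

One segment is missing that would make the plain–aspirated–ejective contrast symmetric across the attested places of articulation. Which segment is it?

bilabial: plain —, aspirated /pʰ/, ejective /pʼ/.
dental: plain /t̪/, aspirated /t̪ʰ/, ejective /t̪ʼ/.
alveolar: plain /t/, aspirated /tʰ/, ejective /tʼ/.
palatal: plain /c/, aspirated /cʰ/, ejective /cʼ/.
velar: plain /k/, aspirated /kʰ/, ejective /kʼ/.
The bilabial row has no plain member, so the gap is the plain bilabial stop /p/.

/p/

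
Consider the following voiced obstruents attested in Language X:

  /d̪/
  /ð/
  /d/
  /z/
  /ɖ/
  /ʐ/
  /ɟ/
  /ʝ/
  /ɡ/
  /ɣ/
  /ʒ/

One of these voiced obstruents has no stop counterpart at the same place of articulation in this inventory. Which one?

Dental: /d̪/ ~ /ð/
Alveolar: /d/ ~ /z/
Retroflex: /ɖ/ ~ /ʐ/
Palatal: /ɟ/ ~ /ʝ/
Velar: /ɡ/ ~ /ɣ/
Postalveolar: only /ʒ/ (fricative); no stop partner.
So /ʒ/ is the unpaired segment.

/ʒ/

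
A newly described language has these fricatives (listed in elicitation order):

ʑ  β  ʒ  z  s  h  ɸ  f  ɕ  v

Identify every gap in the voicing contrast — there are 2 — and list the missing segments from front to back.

Voiceless: /ɸ/ (bilabial), /f/ (labiodental), /s/ (alveolar), /ɕ/ (alveolo-palatal), /h/ (glottal).
Voiced: /β/ (bilabial), /v/ (labiodental), /z/ (alveolar), /ʒ/ (postalveolar), /ʑ/ (alveolo-palatal).
Gaps, from front to back: postalveolar lacks voiceless (/ʃ/); glottal lacks voiced (/ɦ/).

/ʃ/, /ɦ/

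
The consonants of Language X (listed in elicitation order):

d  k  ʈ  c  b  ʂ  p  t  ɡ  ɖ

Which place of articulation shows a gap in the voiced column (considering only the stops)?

bilabial: voiceless /p/, voiced /b/.
alveolar: voiceless /t/, voiced /d/.
retroflex: voiceless /ʈ/, voiced /ɖ/.
palatal: voiceless /c/, voiced —.
velar: voiceless /k/, voiced /ɡ/.
Every place of articulation has a voiced member except palatal, where /ɟ/ would be expected.

palatal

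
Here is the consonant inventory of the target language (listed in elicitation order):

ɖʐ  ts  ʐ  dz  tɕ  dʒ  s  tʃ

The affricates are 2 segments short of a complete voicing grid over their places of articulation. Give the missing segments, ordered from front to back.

place of articulation  voiceless  voiced  
alveolar          ts        dz      
postalveolar      tʃ        dʒ      
retroflex         —         ɖʐ      
alveolo-palatal   tɕ        —       
Gaps, from front to back: retroflex lacks voiceless (/ʈʂ/); alveolo-palatal lacks voiced (/dʑ/).

/ʈʂ/, /dʑ/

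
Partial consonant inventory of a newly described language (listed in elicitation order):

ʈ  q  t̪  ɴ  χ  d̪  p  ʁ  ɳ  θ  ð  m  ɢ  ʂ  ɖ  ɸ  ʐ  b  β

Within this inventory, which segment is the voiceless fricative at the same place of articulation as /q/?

/χ/

/q/ is a voiceless uvular stop.
The voiceless fricative at the same place is a voiceless uvular fricative — in this inventory, /χ/.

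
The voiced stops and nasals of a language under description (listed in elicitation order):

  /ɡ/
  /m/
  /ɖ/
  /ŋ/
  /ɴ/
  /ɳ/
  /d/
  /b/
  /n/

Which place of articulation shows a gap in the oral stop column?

uvular

bilabial: oral stop /b/, nasal /m/.
alveolar: oral stop /d/, nasal /n/.
retroflex: oral stop /ɖ/, nasal /ɳ/.
velar: oral stop /ɡ/, nasal /ŋ/.
uvular: oral stop —, nasal /ɴ/.
Every place of articulation has an oral stop member except uvular, where /ɢ/ would be expected.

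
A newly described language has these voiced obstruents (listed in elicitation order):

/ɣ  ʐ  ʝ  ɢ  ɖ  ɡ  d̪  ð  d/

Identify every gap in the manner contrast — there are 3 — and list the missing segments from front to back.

/z/, /ɟ/, /ʁ/

Stop: /d̪/ (dental), /d/ (alveolar), /ɖ/ (retroflex), /ɡ/ (velar), /ɢ/ (uvular).
Fricative: /ð/ (dental), /ʐ/ (retroflex), /ʝ/ (palatal), /ɣ/ (velar).
Gaps, from front to back: alveolar lacks fricative (/z/); palatal lacks stop (/ɟ/); uvular lacks fricative (/ʁ/).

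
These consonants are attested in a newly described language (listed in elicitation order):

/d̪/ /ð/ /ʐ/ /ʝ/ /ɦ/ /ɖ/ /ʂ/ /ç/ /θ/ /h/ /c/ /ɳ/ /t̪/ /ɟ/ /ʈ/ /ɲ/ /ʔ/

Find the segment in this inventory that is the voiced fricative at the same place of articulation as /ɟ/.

/ɟ/ is a voiced palatal stop.
The voiced fricative at the same place is a voiced palatal fricative — in this inventory, /ʝ/.

/ʝ/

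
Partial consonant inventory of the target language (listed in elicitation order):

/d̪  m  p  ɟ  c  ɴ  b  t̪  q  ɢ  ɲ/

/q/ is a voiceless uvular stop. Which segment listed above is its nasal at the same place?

The nasal at the same place is an uvular nasal — in this inventory, /ɴ/.

/ɴ/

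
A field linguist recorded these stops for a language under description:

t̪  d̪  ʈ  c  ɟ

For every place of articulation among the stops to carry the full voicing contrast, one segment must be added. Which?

dental: voiceless /t̪/, voiced /d̪/.
retroflex: voiceless /ʈ/, voiced —.
palatal: voiceless /c/, voiced /ɟ/.
The retroflex row has no voiced member, so the gap is the voiced retroflex stop /ɖ/.

/ɖ/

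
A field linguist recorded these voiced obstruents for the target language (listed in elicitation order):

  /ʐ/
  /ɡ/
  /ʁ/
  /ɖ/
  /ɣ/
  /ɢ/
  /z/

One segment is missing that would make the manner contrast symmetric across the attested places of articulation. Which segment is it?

Stop: /ɖ/ (retroflex), /ɡ/ (velar), /ɢ/ (uvular).
Fricative: /z/ (alveolar), /ʐ/ (retroflex), /ɣ/ (velar), /ʁ/ (uvular).
The alveolar row has no stop member, so the gap is the alveolar stop /d/.

/d/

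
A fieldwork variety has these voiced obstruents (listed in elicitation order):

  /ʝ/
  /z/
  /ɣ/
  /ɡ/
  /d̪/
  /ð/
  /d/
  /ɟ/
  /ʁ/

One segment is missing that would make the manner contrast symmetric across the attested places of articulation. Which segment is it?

dental: stop /d̪/, fricative /ð/.
alveolar: stop /d/, fricative /z/.
palatal: stop /ɟ/, fricative /ʝ/.
velar: stop /ɡ/, fricative /ɣ/.
uvular: stop —, fricative /ʁ/.
The uvular row has no stop member, so the gap is the uvular stop /ɢ/.

/ɢ/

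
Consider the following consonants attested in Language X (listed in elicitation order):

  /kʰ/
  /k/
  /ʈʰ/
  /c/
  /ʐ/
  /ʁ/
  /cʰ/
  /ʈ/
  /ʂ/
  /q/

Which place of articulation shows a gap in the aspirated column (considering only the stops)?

uvular

Plain: /ʈ/ (retroflex), /c/ (palatal), /k/ (velar), /q/ (uvular).
Aspirated: /ʈʰ/ (retroflex), /cʰ/ (palatal), /kʰ/ (velar).
Every place of articulation has an aspirated member except uvular, where /qʰ/ would be expected.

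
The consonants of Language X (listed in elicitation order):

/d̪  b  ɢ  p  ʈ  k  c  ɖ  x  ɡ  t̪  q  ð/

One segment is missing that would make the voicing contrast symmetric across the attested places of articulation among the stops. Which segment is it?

place of articulation  voiceless  voiced  
bilabial          p         b       
dental            t̪        d̪      
retroflex         ʈ         ɖ       
palatal           c         —       
velar             k         ɡ       
uvular            q         ɢ       
The palatal row has no voiced member, so the gap is the voiced palatal stop /ɟ/.

/ɟ/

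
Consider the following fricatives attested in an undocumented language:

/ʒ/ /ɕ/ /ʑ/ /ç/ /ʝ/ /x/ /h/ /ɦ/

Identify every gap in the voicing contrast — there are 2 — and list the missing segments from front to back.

postalveolar: voiceless —, voiced /ʒ/.
alveolo-palatal: voiceless /ɕ/, voiced /ʑ/.
palatal: voiceless /ç/, voiced /ʝ/.
velar: voiceless /x/, voiced —.
glottal: voiceless /h/, voiced /ɦ/.
Gaps, from front to back: postalveolar lacks voiceless (/ʃ/); velar lacks voiced (/ɣ/).

/ʃ/, /ɣ/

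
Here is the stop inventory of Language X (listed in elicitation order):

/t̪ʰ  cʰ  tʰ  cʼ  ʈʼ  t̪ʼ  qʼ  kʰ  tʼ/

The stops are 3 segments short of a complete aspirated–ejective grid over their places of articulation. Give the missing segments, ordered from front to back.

/ʈʰ/, /kʼ/, /qʰ/

Aspirated: /t̪ʰ/ (dental), /tʰ/ (alveolar), /cʰ/ (palatal), /kʰ/ (velar).
Ejective: /t̪ʼ/ (dental), /tʼ/ (alveolar), /ʈʼ/ (retroflex), /cʼ/ (palatal), /qʼ/ (uvular).
Gaps, from front to back: retroflex lacks aspirated (/ʈʰ/); velar lacks ejective (/kʼ/); uvular lacks aspirated (/qʰ/).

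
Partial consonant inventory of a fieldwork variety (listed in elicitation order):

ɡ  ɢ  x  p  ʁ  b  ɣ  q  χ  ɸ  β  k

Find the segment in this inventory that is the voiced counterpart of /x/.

/x/ is a voiceless velar fricative.
The voiced counterpart is a voiced velar fricative — in this inventory, /ɣ/.

/ɣ/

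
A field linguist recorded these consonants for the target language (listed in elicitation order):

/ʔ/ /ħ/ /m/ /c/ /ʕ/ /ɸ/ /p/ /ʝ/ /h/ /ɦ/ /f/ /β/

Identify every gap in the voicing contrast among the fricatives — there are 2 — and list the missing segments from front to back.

bilabial: voiceless /ɸ/, voiced /β/.
labiodental: voiceless /f/, voiced —.
palatal: voiceless —, voiced /ʝ/.
pharyngeal: voiceless /ħ/, voiced /ʕ/.
glottal: voiceless /h/, voiced /ɦ/.
Gaps, from front to back: labiodental lacks voiced (/v/); palatal lacks voiceless (/ç/).

/v/, /ç/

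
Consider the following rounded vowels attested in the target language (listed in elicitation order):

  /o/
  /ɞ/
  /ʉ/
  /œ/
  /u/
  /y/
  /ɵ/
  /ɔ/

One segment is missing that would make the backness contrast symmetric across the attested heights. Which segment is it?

/ø/

high: front /y/, central /ʉ/, back /u/.
high-mid: front —, central /ɵ/, back /o/.
low-mid: front /œ/, central /ɞ/, back /ɔ/.
The high-mid row has no front member, so the gap is the high-mid front rounded vowel /ø/.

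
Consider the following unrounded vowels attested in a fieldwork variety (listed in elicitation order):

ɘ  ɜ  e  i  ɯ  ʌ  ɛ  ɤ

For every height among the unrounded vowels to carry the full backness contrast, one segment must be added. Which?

/ɨ/

Front: /i/ (high), /e/ (high-mid), /ɛ/ (low-mid).
Central: /ɘ/ (high-mid), /ɜ/ (low-mid).
Back: /ɯ/ (high), /ɤ/ (high-mid), /ʌ/ (low-mid).
The high row has no central member, so the gap is the high central unrounded vowel /ɨ/.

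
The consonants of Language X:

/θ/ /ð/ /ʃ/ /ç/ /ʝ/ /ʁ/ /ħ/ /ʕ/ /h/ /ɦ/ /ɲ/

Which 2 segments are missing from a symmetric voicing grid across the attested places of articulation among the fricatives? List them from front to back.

/ʒ/, /χ/

Voiceless: /θ/ (dental), /ʃ/ (postalveolar), /ç/ (palatal), /ħ/ (pharyngeal), /h/ (glottal).
Voiced: /ð/ (dental), /ʝ/ (palatal), /ʁ/ (uvular), /ʕ/ (pharyngeal), /ɦ/ (glottal).
Gaps, from front to back: postalveolar lacks voiced (/ʒ/); uvular lacks voiceless (/χ/).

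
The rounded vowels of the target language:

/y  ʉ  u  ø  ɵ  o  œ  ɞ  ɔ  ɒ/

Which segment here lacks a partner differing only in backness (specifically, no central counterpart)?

/ɒ/

High: /y/ ~ /ʉ/ ~ /u/
High-mid: /ø/ ~ /ɵ/ ~ /o/
Low-mid: /œ/ ~ /ɞ/ ~ /ɔ/
Low: only /ɒ/ (back); no central partner.
So /ɒ/ is the unpaired segment.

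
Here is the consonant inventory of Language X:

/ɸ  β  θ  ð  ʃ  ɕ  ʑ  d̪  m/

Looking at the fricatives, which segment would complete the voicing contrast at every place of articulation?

/ʒ/

bilabial: voiceless /ɸ/, voiced /β/.
dental: voiceless /θ/, voiced /ð/.
postalveolar: voiceless /ʃ/, voiced —.
alveolo-palatal: voiceless /ɕ/, voiced /ʑ/.
The postalveolar row has no voiced member, so the gap is the voiced postalveolar fricative /ʒ/.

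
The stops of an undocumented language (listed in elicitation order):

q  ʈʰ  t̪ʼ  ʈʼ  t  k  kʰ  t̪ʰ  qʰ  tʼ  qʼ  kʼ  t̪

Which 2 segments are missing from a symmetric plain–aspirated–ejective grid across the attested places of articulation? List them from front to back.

place of articulation  plain     aspirated  ejective
dental            t̪        t̪ʰ       t̪ʼ     
alveolar          t         —         tʼ      
retroflex         —         ʈʰ        ʈʼ      
velar             k         kʰ        kʼ      
uvular            q         qʰ        qʼ      
Gaps, from front to back: alveolar lacks aspirated (/tʰ/); retroflex lacks plain (/ʈ/).

/tʰ/, /ʈ/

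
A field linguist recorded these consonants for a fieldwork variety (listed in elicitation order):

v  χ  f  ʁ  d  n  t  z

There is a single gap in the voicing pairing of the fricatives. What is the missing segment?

place of articulation  voiceless  voiced  
labiodental       f         v       
alveolar          —         z       
uvular            χ         ʁ       
The alveolar row has no voiceless member, so the gap is the voiceless alveolar fricative /s/.

/s/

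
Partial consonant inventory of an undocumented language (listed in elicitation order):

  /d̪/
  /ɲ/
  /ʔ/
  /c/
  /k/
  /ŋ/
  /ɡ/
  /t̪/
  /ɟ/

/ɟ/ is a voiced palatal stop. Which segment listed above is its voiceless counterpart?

The voiceless counterpart is a voiceless palatal stop — in this inventory, /c/.

/c/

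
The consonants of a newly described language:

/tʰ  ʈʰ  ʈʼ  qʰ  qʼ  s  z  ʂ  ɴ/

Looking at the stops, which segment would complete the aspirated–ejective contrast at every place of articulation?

place of articulation  aspirated  ejective
alveolar          tʰ        —       
retroflex         ʈʰ        ʈʼ      
uvular            qʰ        qʼ      
The alveolar row has no ejective member, so the gap is the ejective alveolar stop /tʼ/.

/tʼ/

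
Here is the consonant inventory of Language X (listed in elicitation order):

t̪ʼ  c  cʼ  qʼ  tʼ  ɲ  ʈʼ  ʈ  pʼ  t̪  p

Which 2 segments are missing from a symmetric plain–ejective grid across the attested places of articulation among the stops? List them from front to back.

/t/, /q/

Plain: /p/ (bilabial), /t̪/ (dental), /ʈ/ (retroflex), /c/ (palatal).
Ejective: /pʼ/ (bilabial), /t̪ʼ/ (dental), /tʼ/ (alveolar), /ʈʼ/ (retroflex), /cʼ/ (palatal), /qʼ/ (uvular).
Gaps, from front to back: alveolar lacks plain (/t/); uvular lacks plain (/q/).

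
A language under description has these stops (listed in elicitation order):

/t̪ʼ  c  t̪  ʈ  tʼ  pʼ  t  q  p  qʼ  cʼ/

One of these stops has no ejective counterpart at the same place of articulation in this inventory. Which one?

Bilabial: /p/ ~ /pʼ/
Dental: /t̪/ ~ /t̪ʼ/
Alveolar: /t/ ~ /tʼ/
Palatal: /c/ ~ /cʼ/
Uvular: /q/ ~ /qʼ/
Retroflex: only /ʈ/ (plain); no ejective partner.
So /ʈ/ is the unpaired segment.

/ʈ/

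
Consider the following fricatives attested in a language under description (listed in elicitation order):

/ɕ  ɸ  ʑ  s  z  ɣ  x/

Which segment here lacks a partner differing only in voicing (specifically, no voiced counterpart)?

/ɸ/

Alveolar: /s/ ~ /z/
Alveolo-palatal: /ɕ/ ~ /ʑ/
Velar: /x/ ~ /ɣ/
Bilabial: only /ɸ/ (voiceless); no voiced partner.
So /ɸ/ is the unpaired segment.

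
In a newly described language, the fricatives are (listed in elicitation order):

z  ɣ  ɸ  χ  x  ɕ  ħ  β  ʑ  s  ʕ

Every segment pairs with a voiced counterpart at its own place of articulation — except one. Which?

Bilabial: /ɸ/ ~ /β/
Alveolar: /s/ ~ /z/
Alveolo-palatal: /ɕ/ ~ /ʑ/
Velar: /x/ ~ /ɣ/
Pharyngeal: /ħ/ ~ /ʕ/
Uvular: only /χ/ (voiceless); no voiced partner.
So /χ/ is the unpaired segment.

/χ/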